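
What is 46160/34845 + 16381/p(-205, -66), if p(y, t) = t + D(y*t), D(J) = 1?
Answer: -113559109/452985 ≈ -250.69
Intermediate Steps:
p(y, t) = 1 + t (p(y, t) = t + 1 = 1 + t)
46160/34845 + 16381/p(-205, -66) = 46160/34845 + 16381/(1 - 66) = 46160*(1/34845) + 16381/(-65) = 9232/6969 + 16381*(-1/65) = 9232/6969 - 16381/65 = -113559109/452985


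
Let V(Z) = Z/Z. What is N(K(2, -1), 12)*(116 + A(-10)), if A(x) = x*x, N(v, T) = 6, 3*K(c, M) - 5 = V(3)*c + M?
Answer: 1296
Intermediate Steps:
V(Z) = 1
K(c, M) = 5/3 + M/3 + c/3 (K(c, M) = 5/3 + (1*c + M)/3 = 5/3 + (c + M)/3 = 5/3 + (M + c)/3 = 5/3 + (M/3 + c/3) = 5/3 + M/3 + c/3)
A(x) = x²
N(K(2, -1), 12)*(116 + A(-10)) = 6*(116 + (-10)²) = 6*(116 + 100) = 6*216 = 1296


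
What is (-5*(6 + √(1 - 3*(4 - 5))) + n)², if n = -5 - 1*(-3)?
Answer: 1764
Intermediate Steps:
n = -2 (n = -5 + 3 = -2)
(-5*(6 + √(1 - 3*(4 - 5))) + n)² = (-5*(6 + √(1 - 3*(4 - 5))) - 2)² = (-5*(6 + √(1 - 3*(-1))) - 2)² = (-5*(6 + √(1 + 3)) - 2)² = (-5*(6 + √4) - 2)² = (-5*(6 + 2) - 2)² = (-5*8 - 2)² = (-40 - 2)² = (-42)² = 1764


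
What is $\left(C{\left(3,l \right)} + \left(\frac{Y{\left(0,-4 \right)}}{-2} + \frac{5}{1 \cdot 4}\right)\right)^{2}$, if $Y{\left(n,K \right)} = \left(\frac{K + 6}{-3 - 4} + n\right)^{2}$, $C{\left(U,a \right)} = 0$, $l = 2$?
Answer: $\frac{56169}{38416} \approx 1.4621$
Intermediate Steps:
$Y{\left(n,K \right)} = \left(- \frac{6}{7} + n - \frac{K}{7}\right)^{2}$ ($Y{\left(n,K \right)} = \left(\frac{6 + K}{-7} + n\right)^{2} = \left(\left(6 + K\right) \left(- \frac{1}{7}\right) + n\right)^{2} = \left(\left(- \frac{6}{7} - \frac{K}{7}\right) + n\right)^{2} = \left(- \frac{6}{7} + n - \frac{K}{7}\right)^{2}$)
$\left(C{\left(3,l \right)} + \left(\frac{Y{\left(0,-4 \right)}}{-2} + \frac{5}{1 \cdot 4}\right)\right)^{2} = \left(0 + \left(\frac{\frac{1}{49} \left(6 - 4 - 0\right)^{2}}{-2} + \frac{5}{1 \cdot 4}\right)\right)^{2} = \left(0 + \left(\frac{\left(6 - 4 + 0\right)^{2}}{49} \left(- \frac{1}{2}\right) + \frac{5}{4}\right)\right)^{2} = \left(0 + \left(\frac{2^{2}}{49} \left(- \frac{1}{2}\right) + 5 \cdot \frac{1}{4}\right)\right)^{2} = \left(0 + \left(\frac{1}{49} \cdot 4 \left(- \frac{1}{2}\right) + \frac{5}{4}\right)\right)^{2} = \left(0 + \left(\frac{4}{49} \left(- \frac{1}{2}\right) + \frac{5}{4}\right)\right)^{2} = \left(0 + \left(- \frac{2}{49} + \frac{5}{4}\right)\right)^{2} = \left(0 + \frac{237}{196}\right)^{2} = \left(\frac{237}{196}\right)^{2} = \frac{56169}{38416}$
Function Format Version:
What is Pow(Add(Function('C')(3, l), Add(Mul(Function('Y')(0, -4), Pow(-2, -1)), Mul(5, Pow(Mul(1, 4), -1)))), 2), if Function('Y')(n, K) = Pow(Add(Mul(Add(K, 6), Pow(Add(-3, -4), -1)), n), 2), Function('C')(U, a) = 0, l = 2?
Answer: Rational(56169, 38416) ≈ 1.4621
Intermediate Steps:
Function('Y')(n, K) = Pow(Add(Rational(-6, 7), n, Mul(Rational(-1, 7), K)), 2) (Function('Y')(n, K) = Pow(Add(Mul(Add(6, K), Pow(-7, -1)), n), 2) = Pow(Add(Mul(Add(6, K), Rational(-1, 7)), n), 2) = Pow(Add(Add(Rational(-6, 7), Mul(Rational(-1, 7), K)), n), 2) = Pow(Add(Rational(-6, 7), n, Mul(Rational(-1, 7), K)), 2))
Pow(Add(Function('C')(3, l), Add(Mul(Function('Y')(0, -4), Pow(-2, -1)), Mul(5, Pow(Mul(1, 4), -1)))), 2) = Pow(Add(0, Add(Mul(Mul(Rational(1, 49), Pow(Add(6, -4, Mul(-7, 0)), 2)), Pow(-2, -1)), Mul(5, Pow(Mul(1, 4), -1)))), 2) = Pow(Add(0, Add(Mul(Mul(Rational(1, 49), Pow(Add(6, -4, 0), 2)), Rational(-1, 2)), Mul(5, Pow(4, -1)))), 2) = Pow(Add(0, Add(Mul(Mul(Rational(1, 49), Pow(2, 2)), Rational(-1, 2)), Mul(5, Rational(1, 4)))), 2) = Pow(Add(0, Add(Mul(Mul(Rational(1, 49), 4), Rational(-1, 2)), Rational(5, 4))), 2) = Pow(Add(0, Add(Mul(Rational(4, 49), Rational(-1, 2)), Rational(5, 4))), 2) = Pow(Add(0, Add(Rational(-2, 49), Rational(5, 4))), 2) = Pow(Add(0, Rational(237, 196)), 2) = Pow(Rational(237, 196), 2) = Rational(56169, 38416)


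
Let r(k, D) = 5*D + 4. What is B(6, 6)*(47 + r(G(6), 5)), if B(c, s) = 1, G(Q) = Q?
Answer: 76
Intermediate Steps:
r(k, D) = 4 + 5*D
B(6, 6)*(47 + r(G(6), 5)) = 1*(47 + (4 + 5*5)) = 1*(47 + (4 + 25)) = 1*(47 + 29) = 1*76 = 76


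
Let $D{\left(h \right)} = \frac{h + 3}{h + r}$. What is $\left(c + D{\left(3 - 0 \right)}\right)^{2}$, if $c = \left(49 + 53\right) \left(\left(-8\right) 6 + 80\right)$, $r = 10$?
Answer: $\frac{1800983844}{169} \approx 1.0657 \cdot 10^{7}$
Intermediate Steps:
$c = 3264$ ($c = 102 \left(-48 + 80\right) = 102 \cdot 32 = 3264$)
$D{\left(h \right)} = \frac{3 + h}{10 + h}$ ($D{\left(h \right)} = \frac{h + 3}{h + 10} = \frac{3 + h}{10 + h}$)
$\left(c + D{\left(3 - 0 \right)}\right)^{2} = \left(3264 + \frac{3 + \left(3 - 0\right)}{10 + \left(3 - 0\right)}\right)^{2} = \left(3264 + \frac{3 + \left(3 + 0\right)}{10 + \left(3 + 0\right)}\right)^{2} = \left(3264 + \frac{3 + 3}{10 + 3}\right)^{2} = \left(3264 + \frac{1}{13} \cdot 6\right)^{2} = \left(3264 + \frac{6}{13}\right)^{2} = \left(\frac{42438}{13}\right)^{2} = \frac{1800983844}{169}$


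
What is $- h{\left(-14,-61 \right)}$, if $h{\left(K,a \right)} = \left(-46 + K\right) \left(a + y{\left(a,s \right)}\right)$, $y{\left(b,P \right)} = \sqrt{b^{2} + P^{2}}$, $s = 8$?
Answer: $-3660 + 60 \sqrt{3785} \approx 31.341$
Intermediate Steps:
$y{\left(b,P \right)} = \sqrt{P^{2} + b^{2}}$
$h{\left(K,a \right)} = \left(-46 + K\right) \left(a + \sqrt{64 + a^{2}}\right)$ ($h{\left(K,a \right)} = \left(-46 + K\right) \left(a + \sqrt{8^{2} + a^{2}}\right) = \left(-46 + K\right) \left(a + \sqrt{64 + a^{2}}\right)$)
$- h{\left(-14,-61 \right)} = - (\left(-46\right) \left(-61\right) - 46 \sqrt{64 + \left(-61\right)^{2}} - -854 - 14 \sqrt{64 + \left(-61\right)^{2}}) = - (2806 - 46 \sqrt{64 + 3721} + 854 - 14 \sqrt{64 + 3721}) = - (2806 - 46 \sqrt{3785} + 854 - 14 \sqrt{3785}) = - (3660 - 60 \sqrt{3785}) = -3660 + 60 \sqrt{3785}$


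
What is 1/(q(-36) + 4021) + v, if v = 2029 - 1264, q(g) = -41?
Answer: 3044701/3980 ≈ 765.00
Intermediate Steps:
v = 765
1/(q(-36) + 4021) + v = 1/(-41 + 4021) + 765 = 1/3980 + 765 = 3044701/3980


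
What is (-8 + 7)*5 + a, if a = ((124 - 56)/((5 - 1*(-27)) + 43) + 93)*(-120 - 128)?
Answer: -1747039/75 ≈ -23294.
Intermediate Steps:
a = -1746664/75 (a = (68/((5 + 27) + 43) + 93)*(-248) = (68/(32 + 43) + 93)*(-248) = (68/75 + 93)*(-248) = (7043/75)*(-248) = -1746664/75 ≈ -23289.)
(-8 + 7)*5 + a = (-8 + 7)*5 - 1746664/75 = -1*5 - 1746664/75 = -5 - 1746664/75 = -1747039/75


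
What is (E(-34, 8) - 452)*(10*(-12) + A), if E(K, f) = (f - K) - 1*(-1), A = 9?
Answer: 45399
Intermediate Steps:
E(K, f) = 1 + f - K (E(K, f) = (f - K) + 1 = 1 + f - K)
(E(-34, 8) - 452)*(10*(-12) + A) = ((1 + 8 - 1*(-34)) - 452)*(10*(-12) + 9) = ((1 + 8 + 34) - 452)*(-120 + 9) = (43 - 452)*(-111) = -409*(-111) = 45399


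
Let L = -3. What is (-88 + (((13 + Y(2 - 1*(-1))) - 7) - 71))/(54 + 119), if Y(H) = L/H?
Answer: -154/173 ≈ -0.89017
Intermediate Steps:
Y(H) = -3/H
(-88 + (((13 + Y(2 - 1*(-1))) - 7) - 71))/(54 + 119) = (-88 + (((13 - 3/(2 - 1*(-1))) - 7) - 71))/(54 + 119) = (-88 + (((13 - 3/(2 + 1)) - 7) - 71))/173 = (-88 + (((13 - 3/3) - 7) - 71))*(1/173) = (-88 + (((13 - 3*⅓) - 7) - 71))*(1/173) = (-88 + (((13 - 1) - 7) - 71))*(1/173) = (-88 + ((12 - 7) - 71))*(1/173) = (-88 + (5 - 71))*(1/173) = (-88 - 66)*(1/173) = -154*1/173 = -154/173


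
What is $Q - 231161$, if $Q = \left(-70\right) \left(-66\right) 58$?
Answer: $36799$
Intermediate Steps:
$Q = 267960$ ($Q = 4620 \cdot 58 = 267960$)
$Q - 231161 = 267960 - 231161 = 36799$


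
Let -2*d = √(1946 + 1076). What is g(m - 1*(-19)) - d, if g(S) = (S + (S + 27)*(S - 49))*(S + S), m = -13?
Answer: -16956 + √3022/2 ≈ -16929.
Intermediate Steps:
d = -√3022/2 (d = -√(1946 + 1076)/2 = -√3022/2 ≈ -27.486)
g(S) = 2*S*(S + (-49 + S)*(27 + S)) (g(S) = (S + (27 + S)*(-49 + S))*(2*S) = (S + (-49 + S)*(27 + S))*(2*S) = 2*S*(S + (-49 + S)*(27 + S)))
g(m - 1*(-19)) - d = 2*(-13 - 1*(-19))*(-1323 + (-13 - 1*(-19))² - 21*(-13 - 1*(-19))) - (-1)*√3022/2 = 2*(-13 + 19)*(-1323 + (-13 + 19)² - 21*(-13 + 19)) + √3022/2 = 2*6*(-1323 + 6² - 21*6) + √3022/2 = 2*6*(-1323 + 36 - 126) + √3022/2 = 2*6*(-1413) + √3022/2 = -16956 + √3022/2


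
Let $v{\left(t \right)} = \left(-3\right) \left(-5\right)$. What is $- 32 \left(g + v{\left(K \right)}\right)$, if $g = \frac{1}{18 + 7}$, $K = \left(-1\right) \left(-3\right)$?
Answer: $- \frac{12032}{25} \approx -481.28$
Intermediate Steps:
$K = 3$
$g = \frac{1}{25} \approx 0.04$
$v{\left(t \right)} = 15$
$- 32 \left(g + v{\left(K \right)}\right) = - 32 \left(\frac{1}{25} + 15\right) = \left(-32\right) \frac{376}{25} = - \frac{12032}{25}$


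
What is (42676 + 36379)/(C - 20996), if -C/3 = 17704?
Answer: -815/764 ≈ -1.0668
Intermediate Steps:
C = -53112 (C = -3*17704 = -53112)
(42676 + 36379)/(C - 20996) = (42676 + 36379)/(-53112 - 20996) = 79055/(-74108) = 79055*(-1/74108) = -815/764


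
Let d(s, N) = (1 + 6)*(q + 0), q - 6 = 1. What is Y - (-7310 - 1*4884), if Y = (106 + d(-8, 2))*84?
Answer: 25214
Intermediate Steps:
q = 7 (q = 6 + 1 = 7)
d(s, N) = 49 (d(s, N) = (1 + 6)*(7 + 0) = 7*7 = 49)
Y = 13020 (Y = (106 + 49)*84 = 155*84 = 13020)
Y - (-7310 - 1*4884) = 13020 - (-7310 - 1*4884) = 13020 - (-7310 - 4884) = 13020 - 1*(-12194) = 13020 + 12194 = 25214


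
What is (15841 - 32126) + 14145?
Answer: -2140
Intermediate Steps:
(15841 - 32126) + 14145 = -16285 + 14145 = -2140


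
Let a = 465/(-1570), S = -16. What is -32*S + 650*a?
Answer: 50159/157 ≈ 319.48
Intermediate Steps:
a = -93/314 (a = 465*(-1/1570) = -93/314 ≈ -0.29618)
-32*S + 650*a = -32*(-16) + 650*(-93/314) = 512 - 30225/157 = 50159/157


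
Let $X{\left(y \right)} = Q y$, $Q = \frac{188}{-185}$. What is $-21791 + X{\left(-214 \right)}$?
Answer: $- \frac{3991103}{185} \approx -21574.0$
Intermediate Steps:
$Q = - \frac{188}{185}$ ($Q = 188 \left(- \frac{1}{185}\right) = - \frac{188}{185} \approx -1.0162$)
$X{\left(y \right)} = - \frac{188 y}{185}$
$-21791 + X{\left(-214 \right)} = -21791 - - \frac{40232}{185} = -21791 + \frac{40232}{185} = - \frac{3991103}{185}$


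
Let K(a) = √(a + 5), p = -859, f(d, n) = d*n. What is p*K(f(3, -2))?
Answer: -859*I ≈ -859.0*I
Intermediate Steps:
K(a) = √(5 + a)
p*K(f(3, -2)) = -859*√(5 + 3*(-2)) = -859*√(5 - 6) = -859*I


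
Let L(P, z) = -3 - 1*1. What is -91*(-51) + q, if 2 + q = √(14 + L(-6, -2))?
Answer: 4639 + √10 ≈ 4642.2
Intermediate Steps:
L(P, z) = -4 (L(P, z) = -3 - 1 = -4)
q = -2 + √10 (q = -2 + √(14 - 4) = -2 + √10 ≈ 1.1623)
-91*(-51) + q = -91*(-51) + (-2 + √10) = 4641 + (-2 + √10) = 4639 + √10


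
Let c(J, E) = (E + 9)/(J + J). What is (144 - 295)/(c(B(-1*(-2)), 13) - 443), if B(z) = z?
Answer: 302/875 ≈ 0.34514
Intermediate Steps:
c(J, E) = (9 + E)/(2*J) (c(J, E) = (9 + E)/((2*J)) = (9 + E)*(1/(2*J)) = (9 + E)/(2*J))
(144 - 295)/(c(B(-1*(-2)), 13) - 443) = (144 - 295)/((9 + 13)/(2*((-1*(-2)))) - 443) = -151/((½)*22/2 - 443) = -151/((½)*(½)*22 - 443) = -151/(11/2 - 443) = -151/(-875/2) = -151*(-2/875) = 302/875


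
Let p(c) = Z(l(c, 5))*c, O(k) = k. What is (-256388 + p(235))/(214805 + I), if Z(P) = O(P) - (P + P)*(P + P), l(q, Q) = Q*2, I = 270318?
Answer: -348038/485123 ≈ -0.71742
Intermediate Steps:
l(q, Q) = 2*Q
Z(P) = P - 4*P**2 (Z(P) = P - (P + P)*(P + P) = P - 2*P*2*P = P - 4*P**2)
p(c) = -390*c (p(c) = ((2*5)*(1 - 8*5))*c = (10*(1 - 4*10))*c = (10*(1 - 40))*c = (10*(-39))*c = -390*c)
(-256388 + p(235))/(214805 + I) = (-256388 - 390*235)/(214805 + 270318) = (-256388 - 91650)/485123 = -348038*1/485123 = -348038/485123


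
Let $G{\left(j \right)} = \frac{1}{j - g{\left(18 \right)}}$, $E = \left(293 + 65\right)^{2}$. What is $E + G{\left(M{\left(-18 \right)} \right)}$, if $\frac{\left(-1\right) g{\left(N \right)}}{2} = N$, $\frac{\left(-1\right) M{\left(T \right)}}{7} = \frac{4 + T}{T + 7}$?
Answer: $\frac{38192883}{298} \approx 1.2816 \cdot 10^{5}$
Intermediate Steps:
$M{\left(T \right)} = - \frac{7 \left(4 + T\right)}{7 + T}$ ($M{\left(T \right)} = - 7 \frac{4 + T}{T + 7} = - 7 \frac{4 + T}{7 + T} = - \frac{7 \left(4 + T\right)}{7 + T}$)
$E = 128164$ ($E = 358^{2} = 128164$)
$g{\left(N \right)} = - 2 N$
$G{\left(j \right)} = \frac{1}{36 + j}$ ($G{\left(j \right)} = \frac{1}{j - \left(-2\right) 18} = \frac{1}{j - -36} = \frac{1}{j + 36} = \frac{1}{36 + j}$)
$E + G{\left(M{\left(-18 \right)} \right)} = 128164 + \frac{1}{36 + \frac{7 \left(-4 - -18\right)}{7 - 18}} = 128164 + \frac{1}{36 + \frac{7 \left(-4 + 18\right)}{-11}} = 128164 + \frac{1}{36 + 7 \left(- \frac{1}{11}\right) 14} = 128164 + \frac{1}{36 - \frac{98}{11}} = 128164 + \frac{1}{\frac{298}{11}} = 128164 + \frac{11}{298} = \frac{38192883}{298}$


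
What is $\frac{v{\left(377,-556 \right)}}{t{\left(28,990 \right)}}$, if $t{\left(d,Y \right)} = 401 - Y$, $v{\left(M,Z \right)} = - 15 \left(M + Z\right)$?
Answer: $- \frac{2685}{589} \approx -4.5586$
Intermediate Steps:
$v{\left(M,Z \right)} = - 15 M - 15 Z$
$\frac{v{\left(377,-556 \right)}}{t{\left(28,990 \right)}} = \frac{\left(-15\right) 377 - -8340}{401 - 990} = \frac{-5655 + 8340}{401 - 990} = \frac{2685}{-589} = 2685 \left(- \frac{1}{589}\right) = - \frac{2685}{589}$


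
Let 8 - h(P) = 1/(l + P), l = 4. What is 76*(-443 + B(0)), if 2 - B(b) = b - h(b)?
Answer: -32927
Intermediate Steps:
h(P) = 8 - 1/(4 + P)
B(b) = 2 - b + (31 + 8*b)/(4 + b) (B(b) = 2 - (b - (31 + 8*b)/(4 + b)) = 2 + (-b + (31 + 8*b)/(4 + b)) = 2 - b + (31 + 8*b)/(4 + b))
76*(-443 + B(0)) = 76*(-443 + (39 - 1*0² + 6*0)/(4 + 0)) = 76*(-443 + (39 - 1*0 + 0)/4) = 76*(-443 + (39 + 0 + 0)/4) = 76*(-443 + (¼)*39) = 76*(-443 + 39/4) = 76*(-1733/4) = -32927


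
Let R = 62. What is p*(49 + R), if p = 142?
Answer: 15762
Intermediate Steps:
p*(49 + R) = 142*(49 + 62) = 142*111 = 15762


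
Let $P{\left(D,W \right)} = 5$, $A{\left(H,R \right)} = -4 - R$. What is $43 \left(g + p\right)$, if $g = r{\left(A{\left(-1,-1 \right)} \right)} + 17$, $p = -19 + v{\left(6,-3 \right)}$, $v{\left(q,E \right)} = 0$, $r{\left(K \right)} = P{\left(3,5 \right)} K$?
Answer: $-731$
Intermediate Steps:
$r{\left(K \right)} = 5 K$
$p = -19$ ($p = -19 + 0 = -19$)
$g = 2$ ($g = 5 \left(-4 - -1\right) + 17 = 5 \left(-4 + 1\right) + 17 = 5 \left(-3\right) + 17 = -15 + 17 = 2$)
$43 \left(g + p\right) = 43 \left(2 - 19\right) = 43 \left(-17\right) = -731$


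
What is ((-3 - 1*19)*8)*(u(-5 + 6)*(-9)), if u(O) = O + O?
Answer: 3168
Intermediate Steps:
u(O) = 2*O
((-3 - 1*19)*8)*(u(-5 + 6)*(-9)) = ((-3 - 1*19)*8)*((2*(-5 + 6))*(-9)) = ((-3 - 19)*8)*((2*1)*(-9)) = (-22*8)*(2*(-9)) = -176*(-18) = 3168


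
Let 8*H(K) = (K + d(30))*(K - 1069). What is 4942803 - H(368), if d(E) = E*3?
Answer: 19931741/4 ≈ 4.9829e+6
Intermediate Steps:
d(E) = 3*E
H(K) = (-1069 + K)*(90 + K)/8 (H(K) = ((K + 3*30)*(K - 1069))/8 = ((K + 90)*(-1069 + K))/8 = ((90 + K)*(-1069 + K))/8 = ((-1069 + K)*(90 + K))/8 = (-1069 + K)*(90 + K)/8)
4942803 - H(368) = 4942803 - (-48105/4 - 979/8*368 + (⅛)*368²) = 4942803 - (-48105/4 - 45034 + (⅛)*135424) = 4942803 - (-48105/4 - 45034 + 16928) = 4942803 - 1*(-160529/4) = 4942803 + 160529/4 = 19931741/4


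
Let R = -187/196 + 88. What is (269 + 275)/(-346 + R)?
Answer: -106624/50755 ≈ -2.1008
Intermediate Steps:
R = 17061/196 (R = -187*1/196 + 88 = -187/196 + 88 = 17061/196 ≈ 87.046)
(269 + 275)/(-346 + R) = (269 + 275)/(-346 + 17061/196) = 544/(-50755/196) = 544*(-196/50755) = -106624/50755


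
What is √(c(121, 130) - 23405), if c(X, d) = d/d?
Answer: 2*I*√5851 ≈ 152.98*I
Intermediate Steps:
c(X, d) = 1
√(c(121, 130) - 23405) = √(1 - 23405) = √(-23404) = 2*I*√5851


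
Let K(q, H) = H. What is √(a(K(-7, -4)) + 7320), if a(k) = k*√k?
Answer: 2*√(1830 - 2*I) ≈ 85.557 - 0.046752*I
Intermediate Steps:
a(k) = k^(3/2)
√(a(K(-7, -4)) + 7320) = √((-4)^(3/2) + 7320) = √(-8*I + 7320) = √(7320 - 8*I)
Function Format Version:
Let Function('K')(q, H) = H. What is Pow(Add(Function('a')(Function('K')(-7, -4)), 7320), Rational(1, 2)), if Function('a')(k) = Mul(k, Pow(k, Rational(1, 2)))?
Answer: Mul(2, Pow(Add(1830, Mul(-2, I)), Rational(1, 2))) ≈ Add(85.557, Mul(-0.046752, I))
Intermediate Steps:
Function('a')(k) = Pow(k, Rational(3, 2))
Pow(Add(Function('a')(Function('K')(-7, -4)), 7320), Rational(1, 2)) = Pow(Add(Pow(-4, Rational(3, 2)), 7320), Rational(1, 2)) = Pow(Add(Mul(-8, I), 7320), Rational(1, 2)) = Pow(Add(7320, Mul(-8, I)), Rational(1, 2))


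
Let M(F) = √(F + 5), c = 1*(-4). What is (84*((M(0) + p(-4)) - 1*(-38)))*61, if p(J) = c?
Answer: 174216 + 5124*√5 ≈ 1.8567e+5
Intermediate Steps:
c = -4
p(J) = -4
M(F) = √(5 + F)
(84*((M(0) + p(-4)) - 1*(-38)))*61 = (84*((√(5 + 0) - 4) - 1*(-38)))*61 = (84*((√5 - 4) + 38))*61 = (84*((-4 + √5) + 38))*61 = (84*(34 + √5))*61 = (2856 + 84*√5)*61 = 174216 + 5124*√5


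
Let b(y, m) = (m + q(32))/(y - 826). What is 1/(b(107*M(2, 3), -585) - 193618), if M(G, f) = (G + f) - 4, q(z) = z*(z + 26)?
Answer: -719/139212613 ≈ -5.1648e-6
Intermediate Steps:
q(z) = z*(26 + z)
M(G, f) = -4 + G + f
b(y, m) = (1856 + m)/(-826 + y) (b(y, m) = (m + 32*(26 + 32))/(y - 826) = (m + 32*58)/(-826 + y) = (m + 1856)/(-826 + y) = (1856 + m)/(-826 + y))
1/(b(107*M(2, 3), -585) - 193618) = 1/((1856 - 585)/(-826 + 107*(-4 + 2 + 3)) - 193618) = 1/(1271/(-826 + 107*1) - 193618) = 1/(1271/(-826 + 107) - 193618) = 1/(1271/(-719) - 193618) = 1/(-1/719*1271 - 193618) = 1/(-1271/719 - 193618) = 1/(-139212613/719) = -719/139212613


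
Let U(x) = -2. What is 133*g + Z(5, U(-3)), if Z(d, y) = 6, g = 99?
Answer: 13173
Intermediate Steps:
133*g + Z(5, U(-3)) = 133*99 + 6 = 13167 + 6 = 13173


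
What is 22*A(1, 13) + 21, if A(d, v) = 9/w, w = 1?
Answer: 219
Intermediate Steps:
A(d, v) = 9 (A(d, v) = 9/1 = 9*1 = 9)
22*A(1, 13) + 21 = 22*9 + 21 = 198 + 21 = 219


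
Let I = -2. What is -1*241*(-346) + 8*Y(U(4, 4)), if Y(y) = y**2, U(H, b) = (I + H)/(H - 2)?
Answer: 83394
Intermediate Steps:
U(H, b) = 1 (U(H, b) = (-2 + H)/(H - 2) = (-2 + H)/(-2 + H) = 1)
-1*241*(-346) + 8*Y(U(4, 4)) = -1*241*(-346) + 8*1**2 = -241*(-346) + 8*1 = 83386 + 8 = 83394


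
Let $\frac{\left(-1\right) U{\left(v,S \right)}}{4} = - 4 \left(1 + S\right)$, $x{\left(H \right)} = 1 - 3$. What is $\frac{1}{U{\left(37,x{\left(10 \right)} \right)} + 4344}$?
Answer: $\frac{1}{4328} \approx 0.00023105$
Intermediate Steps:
$x{\left(H \right)} = -2$
$U{\left(v,S \right)} = 16 + 16 S$ ($U{\left(v,S \right)} = - 4 \left(- 4 \left(1 + S\right)\right) = - 4 \left(-4 - 4 S\right) = 16 + 16 S$)
$\frac{1}{U{\left(37,x{\left(10 \right)} \right)} + 4344} = \frac{1}{\left(16 + 16 \left(-2\right)\right) + 4344} = \frac{1}{\left(16 - 32\right) + 4344} = \frac{1}{-16 + 4344} = \frac{1}{4328}$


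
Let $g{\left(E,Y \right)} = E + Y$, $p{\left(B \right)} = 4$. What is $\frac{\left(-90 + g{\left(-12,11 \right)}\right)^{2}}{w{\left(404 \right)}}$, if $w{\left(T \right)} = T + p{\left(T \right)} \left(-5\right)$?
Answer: $\frac{8281}{384} \approx 21.565$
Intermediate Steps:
$w{\left(T \right)} = -20 + T$ ($w{\left(T \right)} = T + 4 \left(-5\right) = T - 20 = -20 + T$)
$\frac{\left(-90 + g{\left(-12,11 \right)}\right)^{2}}{w{\left(404 \right)}} = \frac{\left(-90 + \left(-12 + 11\right)\right)^{2}}{-20 + 404} = \frac{\left(-90 - 1\right)^{2}}{384} = \left(-91\right)^{2} \cdot \frac{1}{384} = 8281 \cdot \frac{1}{384} = \frac{8281}{384}$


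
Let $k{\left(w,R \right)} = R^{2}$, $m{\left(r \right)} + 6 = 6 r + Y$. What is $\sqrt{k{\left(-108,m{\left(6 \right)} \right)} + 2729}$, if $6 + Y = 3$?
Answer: $\sqrt{3458} \approx 58.805$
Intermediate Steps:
$Y = -3$ ($Y = -6 + 3 = -3$)
$m{\left(r \right)} = -9 + 6 r$ ($m{\left(r \right)} = -6 + \left(6 r - 3\right) = -6 + \left(-3 + 6 r\right) = -9 + 6 r$)
$\sqrt{k{\left(-108,m{\left(6 \right)} \right)} + 2729} = \sqrt{\left(-9 + 6 \cdot 6\right)^{2} + 2729} = \sqrt{\left(-9 + 36\right)^{2} + 2729} = \sqrt{27^{2} + 2729} = \sqrt{729 + 2729} = \sqrt{3458}$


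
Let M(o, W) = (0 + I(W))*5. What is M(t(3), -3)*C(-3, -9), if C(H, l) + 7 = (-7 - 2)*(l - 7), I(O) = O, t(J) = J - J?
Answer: -2055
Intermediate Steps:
t(J) = 0
C(H, l) = 56 - 9*l (C(H, l) = -7 + (-7 - 2)*(l - 7) = -7 - 9*(-7 + l) = -7 + (63 - 9*l) = 56 - 9*l)
M(o, W) = 5*W (M(o, W) = (0 + W)*5 = W*5 = 5*W)
M(t(3), -3)*C(-3, -9) = (5*(-3))*(56 - 9*(-9)) = -15*(56 + 81) = -15*137 = -2055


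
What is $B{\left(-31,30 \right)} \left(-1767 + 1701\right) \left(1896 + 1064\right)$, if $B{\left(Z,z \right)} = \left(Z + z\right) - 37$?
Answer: $7423680$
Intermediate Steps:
$B{\left(Z,z \right)} = -37 + Z + z$
$B{\left(-31,30 \right)} \left(-1767 + 1701\right) \left(1896 + 1064\right) = \left(-37 - 31 + 30\right) \left(-1767 + 1701\right) \left(1896 + 1064\right) = - 38 \left(\left(-66\right) 2960\right) = \left(-38\right) \left(-195360\right) = 7423680$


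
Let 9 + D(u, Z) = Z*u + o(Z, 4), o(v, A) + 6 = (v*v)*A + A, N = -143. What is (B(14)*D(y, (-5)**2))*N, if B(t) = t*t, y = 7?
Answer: -74666592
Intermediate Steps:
o(v, A) = -6 + A + A*v**2 (o(v, A) = -6 + ((v*v)*A + A) = -6 + (v**2*A + A) = -6 + (A*v**2 + A) = -6 + (A + A*v**2) = -6 + A + A*v**2)
B(t) = t**2
D(u, Z) = -11 + 4*Z**2 + Z*u (D(u, Z) = -9 + (Z*u + (-6 + 4 + 4*Z**2)) = -9 + (Z*u + (-2 + 4*Z**2)) = -9 + (-2 + 4*Z**2 + Z*u) = -11 + 4*Z**2 + Z*u)
(B(14)*D(y, (-5)**2))*N = (14**2*(-11 + 4*((-5)**2)**2 + (-5)**2*7))*(-143) = (196*(-11 + 4*25**2 + 25*7))*(-143) = (196*(-11 + 4*625 + 175))*(-143) = (196*(-11 + 2500 + 175))*(-143) = (196*2664)*(-143) = 522144*(-143) = -74666592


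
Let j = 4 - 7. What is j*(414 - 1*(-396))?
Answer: -2430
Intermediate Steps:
j = -3
j*(414 - 1*(-396)) = -3*(414 - 1*(-396)) = -3*(414 + 396) = -3*810 = -2430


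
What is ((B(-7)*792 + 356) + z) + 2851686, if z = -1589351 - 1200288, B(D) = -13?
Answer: 52107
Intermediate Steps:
z = -2789639
((B(-7)*792 + 356) + z) + 2851686 = ((-13*792 + 356) - 2789639) + 2851686 = ((-10296 + 356) - 2789639) + 2851686 = (-9940 - 2789639) + 2851686 = -2799579 + 2851686 = 52107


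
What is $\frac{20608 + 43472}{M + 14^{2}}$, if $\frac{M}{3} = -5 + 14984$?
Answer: $\frac{64080}{45133} \approx 1.4198$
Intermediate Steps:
$M = 44937$ ($M = 3 \left(-5 + 14984\right) = 3 \cdot 14979 = 44937$)
$\frac{20608 + 43472}{M + 14^{2}} = \frac{20608 + 43472}{44937 + 14^{2}} = \frac{64080}{44937 + 196} = \frac{64080}{45133}$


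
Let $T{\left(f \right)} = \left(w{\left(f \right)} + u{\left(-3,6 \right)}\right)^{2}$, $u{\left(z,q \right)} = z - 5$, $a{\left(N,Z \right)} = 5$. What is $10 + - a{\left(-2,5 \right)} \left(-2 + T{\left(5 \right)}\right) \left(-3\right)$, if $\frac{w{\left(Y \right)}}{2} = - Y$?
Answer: $4840$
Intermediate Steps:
$u{\left(z,q \right)} = -5 + z$
$w{\left(Y \right)} = - 2 Y$ ($w{\left(Y \right)} = 2 \left(- Y\right) = - 2 Y$)
$T{\left(f \right)} = \left(-8 - 2 f\right)^{2}$ ($T{\left(f \right)} = \left(- 2 f - 8\right)^{2} = \left(-8 - 2 f\right)^{2}$)
$10 + - a{\left(-2,5 \right)} \left(-2 + T{\left(5 \right)}\right) \left(-3\right) = 10 + \left(-1\right) 5 \left(-2 + 4 \left(4 + 5\right)^{2}\right) \left(-3\right) = 10 + - 5 \left(-2 + 4 \cdot 9^{2}\right) \left(-3\right) = 10 + - 5 \left(-2 + 4 \cdot 81\right) \left(-3\right) = 10 + - 5 \left(-2 + 324\right) \left(-3\right) = 10 + \left(-5\right) 322 \left(-3\right) = 10 - -4830 = 10 + 4830 = 4840$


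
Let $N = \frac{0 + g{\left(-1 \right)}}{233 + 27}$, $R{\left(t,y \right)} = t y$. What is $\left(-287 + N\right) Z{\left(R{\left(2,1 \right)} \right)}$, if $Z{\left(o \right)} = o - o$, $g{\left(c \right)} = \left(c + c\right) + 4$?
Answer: $0$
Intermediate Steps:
$g{\left(c \right)} = 4 + 2 c$ ($g{\left(c \right)} = 2 c + 4 = 4 + 2 c$)
$N = \frac{1}{130}$ ($N = \frac{0 + \left(4 + 2 \left(-1\right)\right)}{233 + 27} = \frac{0 + \left(4 - 2\right)}{260} = \left(0 + 2\right) \frac{1}{260} = 2 \cdot \frac{1}{260} = \frac{1}{130} \approx 0.0076923$)
$Z{\left(o \right)} = 0$
$\left(-287 + N\right) Z{\left(R{\left(2,1 \right)} \right)} = \left(-287 + \frac{1}{130}\right) 0 = \left(- \frac{37309}{130}\right) 0 = 0$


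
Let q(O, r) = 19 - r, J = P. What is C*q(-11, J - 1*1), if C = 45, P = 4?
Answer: 720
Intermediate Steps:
J = 4
C*q(-11, J - 1*1) = 45*(19 - (4 - 1*1)) = 45*(19 - (4 - 1)) = 45*(19 - 1*3) = 45*(19 - 3) = 45*16 = 720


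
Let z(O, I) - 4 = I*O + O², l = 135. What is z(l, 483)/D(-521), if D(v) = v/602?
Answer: -50227268/521 ≈ -96406.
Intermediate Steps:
z(O, I) = 4 + O² + I*O (z(O, I) = 4 + (I*O + O²) = 4 + (O² + I*O) = 4 + O² + I*O)
D(v) = v/602 (D(v) = v*(1/602) = v/602)
z(l, 483)/D(-521) = (4 + 135² + 483*135)/(((1/602)*(-521))) = (4 + 18225 + 65205)/(-521/602) = 83434*(-602/521) = -50227268/521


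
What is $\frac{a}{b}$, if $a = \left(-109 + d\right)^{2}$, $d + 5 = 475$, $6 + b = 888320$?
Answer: $\frac{130321}{888314} \approx 0.14671$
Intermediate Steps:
$b = 888314$ ($b = -6 + 888320 = 888314$)
$d = 470$ ($d = -5 + 475 = 470$)
$a = 130321$ ($a = \left(-109 + 470\right)^{2} = 361^{2} = 130321$)
$\frac{a}{b} = \frac{130321}{888314}$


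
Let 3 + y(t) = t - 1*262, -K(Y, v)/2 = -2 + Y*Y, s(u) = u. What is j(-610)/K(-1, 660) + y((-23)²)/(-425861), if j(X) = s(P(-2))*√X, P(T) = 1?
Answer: -264/425861 + I*√610/2 ≈ -0.00061992 + 12.349*I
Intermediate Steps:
K(Y, v) = 4 - 2*Y² (K(Y, v) = -2*(-2 + Y*Y) = -2*(-2 + Y²) = 4 - 2*Y²)
j(X) = √X (j(X) = 1*√X = √X)
y(t) = -265 + t (y(t) = -3 + (t - 1*262) = -3 + (t - 262) = -3 + (-262 + t) = -265 + t)
j(-610)/K(-1, 660) + y((-23)²)/(-425861) = √(-610)/(4 - 2*(-1)²) + (-265 + (-23)²)/(-425861) = (I*√610)/(4 - 2*1) + (-265 + 529)*(-1/425861) = (I*√610)/(4 - 2) + 264*(-1/425861) = (I*√610)/2 - 264/425861 = (I*√610)*(½) - 264/425861 = I*√610/2 - 264/425861 = -264/425861 + I*√610/2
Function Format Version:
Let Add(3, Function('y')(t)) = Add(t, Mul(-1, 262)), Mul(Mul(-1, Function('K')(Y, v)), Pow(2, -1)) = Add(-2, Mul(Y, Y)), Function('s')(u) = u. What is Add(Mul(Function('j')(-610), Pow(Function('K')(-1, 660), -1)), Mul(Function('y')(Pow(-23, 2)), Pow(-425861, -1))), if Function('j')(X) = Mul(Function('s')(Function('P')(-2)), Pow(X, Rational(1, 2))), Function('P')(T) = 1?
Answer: Add(Rational(-264, 425861), Mul(Rational(1, 2), I, Pow(610, Rational(1, 2)))) ≈ Add(-0.00061992, Mul(12.349, I))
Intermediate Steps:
Function('K')(Y, v) = Add(4, Mul(-2, Pow(Y, 2))) (Function('K')(Y, v) = Mul(-2, Add(-2, Mul(Y, Y))) = Mul(-2, Add(-2, Pow(Y, 2))) = Add(4, Mul(-2, Pow(Y, 2))))
Function('j')(X) = Pow(X, Rational(1, 2)) (Function('j')(X) = Mul(1, Pow(X, Rational(1, 2))) = Pow(X, Rational(1, 2)))
Function('y')(t) = Add(-265, t) (Function('y')(t) = Add(-3, Add(t, Mul(-1, 262))) = Add(-3, Add(t, -262)) = Add(-3, Add(-262, t)) = Add(-265, t))
Add(Mul(Function('j')(-610), Pow(Function('K')(-1, 660), -1)), Mul(Function('y')(Pow(-23, 2)), Pow(-425861, -1))) = Add(Mul(Pow(-610, Rational(1, 2)), Pow(Add(4, Mul(-2, Pow(-1, 2))), -1)), Mul(Add(-265, Pow(-23, 2)), Pow(-425861, -1))) = Add(Mul(Mul(I, Pow(610, Rational(1, 2))), Pow(Add(4, Mul(-2, 1)), -1)), Mul(Add(-265, 529), Rational(-1, 425861))) = Add(Mul(Mul(I, Pow(610, Rational(1, 2))), Pow(Add(4, -2), -1)), Mul(264, Rational(-1, 425861))) = Add(Mul(Mul(I, Pow(610, Rational(1, 2))), Pow(2, -1)), Rational(-264, 425861)) = Add(Mul(Mul(I, Pow(610, Rational(1, 2))), Rational(1, 2)), Rational(-264, 425861)) = Add(Mul(Rational(1, 2), I, Pow(610, Rational(1, 2))), Rational(-264, 425861)) = Add(Rational(-264, 425861), Mul(Rational(1, 2), I, Pow(610, Rational(1, 2))))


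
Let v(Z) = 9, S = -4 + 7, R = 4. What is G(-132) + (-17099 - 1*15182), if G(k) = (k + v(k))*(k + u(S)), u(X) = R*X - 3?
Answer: -17152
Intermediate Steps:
S = 3
u(X) = -3 + 4*X (u(X) = 4*X - 3 = -3 + 4*X)
G(k) = (9 + k)² (G(k) = (k + 9)*(k + (-3 + 4*3)) = (9 + k)*(k + (-3 + 12)) = (9 + k)*(k + 9) = (9 + k)*(9 + k) = (9 + k)²)
G(-132) + (-17099 - 1*15182) = (81 + (-132)² + 18*(-132)) + (-17099 - 1*15182) = (81 + 17424 - 2376) + (-17099 - 15182) = 15129 - 32281 = -17152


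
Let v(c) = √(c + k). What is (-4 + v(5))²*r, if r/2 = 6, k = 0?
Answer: 252 - 96*√5 ≈ 37.337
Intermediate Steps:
v(c) = √c (v(c) = √(c + 0) = √c)
r = 12 (r = 2*6 = 12)
(-4 + v(5))²*r = (-4 + √5)²*12 = 12*(-4 + √5)²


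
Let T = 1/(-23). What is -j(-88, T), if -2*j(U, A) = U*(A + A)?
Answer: 88/23 ≈ 3.8261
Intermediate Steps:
T = -1/23 ≈ -0.043478
j(U, A) = -A*U (j(U, A) = -U*(A + A)/2 = -U*2*A/2 = -A*U)
-j(-88, T) = -(-1)*(-1)*(-88)/23 = -1*(-88/23) = 88/23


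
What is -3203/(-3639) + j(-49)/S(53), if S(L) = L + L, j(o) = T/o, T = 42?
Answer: 1177396/1350069 ≈ 0.87210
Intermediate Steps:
j(o) = 42/o
S(L) = 2*L
-3203/(-3639) + j(-49)/S(53) = -3203/(-3639) + (42/(-49))/((2*53)) = -3203*(-1/3639) + (42*(-1/49))/106 = 3203/3639 - 6/7*1/106 = 3203/3639 - 3/371 = 1177396/1350069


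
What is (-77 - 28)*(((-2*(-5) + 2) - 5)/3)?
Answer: -245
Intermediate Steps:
(-77 - 28)*(((-2*(-5) + 2) - 5)/3) = -35*((10 + 2) - 5) = -35*(12 - 5) = -35*7 = -105*7/3 = -245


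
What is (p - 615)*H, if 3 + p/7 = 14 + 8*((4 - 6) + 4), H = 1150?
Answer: -489900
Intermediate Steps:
p = 189 (p = -21 + 7*(14 + 8*((4 - 6) + 4)) = -21 + 7*(14 + 8*(-2 + 4)) = -21 + 7*(14 + 8*2) = -21 + 7*(14 + 16) = -21 + 7*30 = -21 + 210 = 189)
(p - 615)*H = (189 - 615)*1150 = -426*1150 = -489900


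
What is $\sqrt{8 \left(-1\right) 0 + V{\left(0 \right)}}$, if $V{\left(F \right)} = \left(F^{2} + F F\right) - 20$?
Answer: $2 i \sqrt{5} \approx 4.4721 i$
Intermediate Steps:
$V{\left(F \right)} = -20 + 2 F^{2}$ ($V{\left(F \right)} = \left(F^{2} + F^{2}\right) - 20 = 2 F^{2} - 20 = -20 + 2 F^{2}$)
$\sqrt{8 \left(-1\right) 0 + V{\left(0 \right)}} = \sqrt{8 \left(-1\right) 0 - \left(20 - 2 \cdot 0^{2}\right)} = \sqrt{\left(-8\right) 0 + \left(-20 + 2 \cdot 0\right)} = \sqrt{0 + \left(-20 + 0\right)} = \sqrt{0 - 20} = \sqrt{-20} = 2 i \sqrt{5}$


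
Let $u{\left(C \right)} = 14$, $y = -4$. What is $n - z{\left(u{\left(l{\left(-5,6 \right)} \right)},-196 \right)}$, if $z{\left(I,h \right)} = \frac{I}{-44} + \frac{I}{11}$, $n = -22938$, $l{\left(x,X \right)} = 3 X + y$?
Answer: $- \frac{504657}{22} \approx -22939.0$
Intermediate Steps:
$l{\left(x,X \right)} = -4 + 3 X$ ($l{\left(x,X \right)} = 3 X - 4 = -4 + 3 X$)
$z{\left(I,h \right)} = \frac{3 I}{44}$ ($z{\left(I,h \right)} = I \left(- \frac{1}{44}\right) + I \frac{1}{11} = - \frac{I}{44} + \frac{I}{11} = \frac{3 I}{44}$)
$n - z{\left(u{\left(l{\left(-5,6 \right)} \right)},-196 \right)} = -22938 - \frac{3}{44} \cdot 14 = -22938 - \frac{21}{22} = - \frac{504657}{22}$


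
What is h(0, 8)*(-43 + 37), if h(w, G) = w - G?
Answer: 48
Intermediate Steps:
h(0, 8)*(-43 + 37) = (0 - 1*8)*(-43 + 37) = (0 - 8)*(-6) = -8*(-6) = 48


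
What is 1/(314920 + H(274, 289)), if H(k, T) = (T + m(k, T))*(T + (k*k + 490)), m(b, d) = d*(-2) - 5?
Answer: -1/21986450 ≈ -4.5483e-8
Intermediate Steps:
m(b, d) = -5 - 2*d (m(b, d) = -2*d - 5 = -5 - 2*d)
H(k, T) = (-5 - T)*(490 + T + k**2) (H(k, T) = (T + (-5 - 2*T))*(T + (k*k + 490)) = (-5 - T)*(T + (k**2 + 490)) = (-5 - T)*(T + (490 + k**2)) = (-5 - T)*(490 + T + k**2))
1/(314920 + H(274, 289)) = 1/(314920 + (-2450 - 1*289**2 - 495*289 - 5*274**2 - 1*289*274**2)) = 1/(314920 + (-2450 - 1*83521 - 143055 - 5*75076 - 1*289*75076)) = 1/(314920 + (-2450 - 83521 - 143055 - 375380 - 21696964)) = 1/(314920 - 22301370) = 1/(-21986450) = -1/21986450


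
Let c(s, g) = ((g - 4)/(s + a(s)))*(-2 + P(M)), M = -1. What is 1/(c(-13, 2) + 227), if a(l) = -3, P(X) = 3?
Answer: 8/1817 ≈ 0.0044029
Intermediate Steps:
c(s, g) = (-4 + g)/(-3 + s) (c(s, g) = ((g - 4)/(s - 3))*(-2 + 3) = ((-4 + g)/(-3 + s))*1 = (-4 + g)/(-3 + s))
1/(c(-13, 2) + 227) = 1/((-4 + 2)/(-3 - 13) + 227) = 1/(-2/(-16) + 227) = 1/(-1/16*(-2) + 227) = 1/(⅛ + 227) = 1/(1817/8) = 8/1817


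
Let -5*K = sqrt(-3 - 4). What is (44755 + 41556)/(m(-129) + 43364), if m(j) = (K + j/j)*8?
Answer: 3342393475/1679580716 + 431555*I*sqrt(7)/5878532506 ≈ 1.99 + 0.00019423*I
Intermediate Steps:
K = -I*sqrt(7)/5 (K = -sqrt(-3 - 4)/5 = -I*sqrt(7)/5 ≈ -0.52915*I)
m(j) = 8 - 8*I*sqrt(7)/5 (m(j) = (-I*sqrt(7)/5 + j/j)*8 = (-I*sqrt(7)/5 + 1)*8 = (1 - I*sqrt(7)/5)*8 = 8 - 8*I*sqrt(7)/5)
(44755 + 41556)/(m(-129) + 43364) = (44755 + 41556)/((8 - 8*I*sqrt(7)/5) + 43364) = 86311/(43372 - 8*I*sqrt(7)/5)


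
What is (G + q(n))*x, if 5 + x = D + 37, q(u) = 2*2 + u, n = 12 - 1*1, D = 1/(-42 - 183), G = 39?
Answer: 43194/25 ≈ 1727.8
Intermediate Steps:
D = -1/225 (D = 1/(-225) = -1/225 ≈ -0.0044444)
n = 11 (n = 12 - 1 = 11)
q(u) = 4 + u
x = 7199/225 (x = -5 + (-1/225 + 37) = -5 + 8324/225 = 7199/225 ≈ 31.996)
(G + q(n))*x = (39 + (4 + 11))*(7199/225) = (39 + 15)*(7199/225) = 54*(7199/225) = 43194/25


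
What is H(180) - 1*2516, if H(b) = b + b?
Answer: -2156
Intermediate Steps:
H(b) = 2*b
H(180) - 1*2516 = 2*180 - 1*2516 = 360 - 2516 = -2156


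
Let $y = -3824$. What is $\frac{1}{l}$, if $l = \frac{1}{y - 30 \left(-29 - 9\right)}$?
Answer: $-2684$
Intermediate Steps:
$l = - \frac{1}{2684}$ ($l = \frac{1}{-3824 - 30 \left(-29 - 9\right)} = \frac{1}{-3824 - -1140} = \frac{1}{-3824 + 1140} = \frac{1}{-2684} = - \frac{1}{2684} \approx -0.00037258$)
$\frac{1}{l} = \frac{1}{- \frac{1}{2684}} = -2684$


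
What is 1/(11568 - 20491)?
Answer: -1/8923 ≈ -0.00011207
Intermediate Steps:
1/(11568 - 20491) = 1/(-8923) = -1/8923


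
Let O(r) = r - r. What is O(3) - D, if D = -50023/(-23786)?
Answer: -50023/23786 ≈ -2.1030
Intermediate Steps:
O(r) = 0
D = 50023/23786 (D = -50023*(-1/23786) = 50023/23786 ≈ 2.1030)
O(3) - D = 0 - 1*50023/23786 = 0 - 50023/23786 = -50023/23786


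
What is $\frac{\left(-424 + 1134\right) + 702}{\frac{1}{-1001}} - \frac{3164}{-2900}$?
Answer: $- \frac{1024722909}{725} \approx -1.4134 \cdot 10^{6}$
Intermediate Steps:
$\frac{\left(-424 + 1134\right) + 702}{\frac{1}{-1001}} - \frac{3164}{-2900} = \frac{710 + 702}{- \frac{1}{1001}} - - \frac{791}{725} = 1412 \left(-1001\right) + \frac{791}{725} = -1413412 + \frac{791}{725} = - \frac{1024722909}{725}$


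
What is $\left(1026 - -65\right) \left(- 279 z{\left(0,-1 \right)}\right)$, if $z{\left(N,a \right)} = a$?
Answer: $304389$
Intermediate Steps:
$\left(1026 - -65\right) \left(- 279 z{\left(0,-1 \right)}\right) = \left(1026 - -65\right) \left(\left(-279\right) \left(-1\right)\right) = \left(1026 + 65\right) 279 = 1091 \cdot 279 = 304389$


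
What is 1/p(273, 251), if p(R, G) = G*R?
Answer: 1/68523 ≈ 1.4594e-5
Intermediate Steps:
1/p(273, 251) = 1/(251*273) = 1/68523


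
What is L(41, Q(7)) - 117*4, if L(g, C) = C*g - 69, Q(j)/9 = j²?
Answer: 17544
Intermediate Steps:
Q(j) = 9*j²
L(g, C) = -69 + C*g
L(41, Q(7)) - 117*4 = (-69 + (9*7²)*41) - 117*4 = (-69 + (9*49)*41) - 1*468 = (-69 + 441*41) - 468 = (-69 + 18081) - 468 = 18012 - 468 = 17544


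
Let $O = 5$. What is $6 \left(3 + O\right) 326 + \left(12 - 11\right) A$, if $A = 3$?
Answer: $15651$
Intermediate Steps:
$6 \left(3 + O\right) 326 + \left(12 - 11\right) A = 6 \left(3 + 5\right) 326 + \left(12 - 11\right) 3 = 6 \cdot 8 \cdot 326 + 1 \cdot 3 = 48 \cdot 326 + 3 = 15648 + 3 = 15651$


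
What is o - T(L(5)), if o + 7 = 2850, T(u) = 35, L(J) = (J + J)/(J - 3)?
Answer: 2808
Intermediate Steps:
L(J) = 2*J/(-3 + J) (L(J) = (2*J)/(-3 + J) = 2*J/(-3 + J))
o = 2843 (o = -7 + 2850 = 2843)
o - T(L(5)) = 2843 - 1*35 = 2843 - 35 = 2808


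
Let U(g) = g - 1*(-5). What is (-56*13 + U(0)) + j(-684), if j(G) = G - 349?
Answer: -1756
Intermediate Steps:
U(g) = 5 + g (U(g) = g + 5 = 5 + g)
j(G) = -349 + G
(-56*13 + U(0)) + j(-684) = (-56*13 + (5 + 0)) + (-349 - 684) = (-728 + 5) - 1033 = -723 - 1033 = -1756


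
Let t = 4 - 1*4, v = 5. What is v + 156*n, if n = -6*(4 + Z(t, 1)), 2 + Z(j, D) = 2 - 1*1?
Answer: -2803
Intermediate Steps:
t = 0 (t = 4 - 4 = 0)
Z(j, D) = -1 (Z(j, D) = -2 + (2 - 1*1) = -2 + (2 - 1) = -2 + 1 = -1)
n = -18 (n = -6*(4 - 1) = -6*3 = -18)
v + 156*n = 5 + 156*(-18) = 5 - 2808 = -2803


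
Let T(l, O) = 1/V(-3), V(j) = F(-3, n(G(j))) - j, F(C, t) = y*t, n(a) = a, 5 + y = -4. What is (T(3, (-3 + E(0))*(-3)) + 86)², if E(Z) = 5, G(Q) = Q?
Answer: 6661561/900 ≈ 7401.7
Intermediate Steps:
y = -9 (y = -5 - 4 = -9)
F(C, t) = -9*t
V(j) = -10*j (V(j) = -9*j - j = -10*j)
T(l, O) = 1/30 (T(l, O) = 1/(-10*(-3)) = 1/30)
(T(3, (-3 + E(0))*(-3)) + 86)² = (1/30 + 86)² = (2581/30)² = 6661561/900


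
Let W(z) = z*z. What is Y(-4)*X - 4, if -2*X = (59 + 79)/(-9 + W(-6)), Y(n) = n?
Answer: 56/9 ≈ 6.2222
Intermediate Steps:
W(z) = z**2
X = -23/9 (X = -(59 + 79)/(2*(-9 + (-6)**2)) = -69/(-9 + 36) = -69/27 = -1/2*46/9 = -23/9 ≈ -2.5556)
Y(-4)*X - 4 = -4*(-23/9) - 4 = 92/9 - 4 = 56/9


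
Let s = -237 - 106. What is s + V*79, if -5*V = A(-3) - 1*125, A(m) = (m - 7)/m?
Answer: 4738/3 ≈ 1579.3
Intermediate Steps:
A(m) = (-7 + m)/m
s = -343
V = 73/3 (V = -((-7 - 3)/(-3) - 1*125)/5 = -(-1/3*(-10) - 125)/5 = -(10/3 - 125)/5 = -1/5*(-365/3) = 73/3 ≈ 24.333)
s + V*79 = -343 + (73/3)*79 = -343 + 5767/3 = 4738/3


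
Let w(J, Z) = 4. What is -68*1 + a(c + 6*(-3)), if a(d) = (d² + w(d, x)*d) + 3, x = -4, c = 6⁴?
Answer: 1638331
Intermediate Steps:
c = 1296
a(d) = 3 + d² + 4*d (a(d) = (d² + 4*d) + 3 = 3 + d² + 4*d)
-68*1 + a(c + 6*(-3)) = -68*1 + (3 + (1296 + 6*(-3))² + 4*(1296 + 6*(-3))) = -68 + (3 + (1296 - 18)² + 4*(1296 - 18)) = -68 + (3 + 1278² + 4*1278) = -68 + (3 + 1633284 + 5112) = -68 + 1638399 = 1638331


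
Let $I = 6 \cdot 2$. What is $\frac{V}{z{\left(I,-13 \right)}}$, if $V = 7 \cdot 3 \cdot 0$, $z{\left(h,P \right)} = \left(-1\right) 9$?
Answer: $0$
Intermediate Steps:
$I = 12$
$z{\left(h,P \right)} = -9$
$V = 0$ ($V = 21 \cdot 0 = 0$)
$\frac{V}{z{\left(I,-13 \right)}} = \frac{0}{-9} = 0 \left(- \frac{1}{9}\right) = 0$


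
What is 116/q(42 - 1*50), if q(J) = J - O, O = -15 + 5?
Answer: 58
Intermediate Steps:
O = -10
q(J) = 10 + J (q(J) = J - 1*(-10) = J + 10 = 10 + J)
116/q(42 - 1*50) = 116/(10 + (42 - 1*50)) = 116/(10 + (42 - 50)) = 116/(10 - 8) = 116/2 = 116*(1/2) = 58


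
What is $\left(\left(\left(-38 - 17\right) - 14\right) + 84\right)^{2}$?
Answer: $225$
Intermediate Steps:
$\left(\left(\left(-38 - 17\right) - 14\right) + 84\right)^{2} = \left(\left(-55 - 14\right) + 84\right)^{2} = \left(-69 + 84\right)^{2} = 15^{2} = 225$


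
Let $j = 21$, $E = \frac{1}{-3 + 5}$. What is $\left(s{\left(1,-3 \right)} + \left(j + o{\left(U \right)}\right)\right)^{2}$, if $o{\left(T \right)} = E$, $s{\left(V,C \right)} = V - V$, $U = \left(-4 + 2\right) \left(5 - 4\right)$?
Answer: $\frac{1849}{4} \approx 462.25$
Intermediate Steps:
$E = \frac{1}{2} \approx 0.5$
$U = -2$ ($U = \left(-2\right) 1 = -2$)
$s{\left(V,C \right)} = 0$
$o{\left(T \right)} = \frac{1}{2}$
$\left(s{\left(1,-3 \right)} + \left(j + o{\left(U \right)}\right)\right)^{2} = \left(0 + \left(21 + \frac{1}{2}\right)\right)^{2} = \left(0 + \frac{43}{2}\right)^{2} = \left(\frac{43}{2}\right)^{2} = \frac{1849}{4}$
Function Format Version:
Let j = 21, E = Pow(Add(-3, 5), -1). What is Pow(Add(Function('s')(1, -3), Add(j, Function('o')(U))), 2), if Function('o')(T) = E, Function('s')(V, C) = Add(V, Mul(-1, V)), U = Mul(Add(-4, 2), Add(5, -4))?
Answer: Rational(1849, 4) ≈ 462.25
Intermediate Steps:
E = Rational(1, 2) (E = Pow(2, -1) = Rational(1, 2) ≈ 0.50000)
U = -2 (U = Mul(-2, 1) = -2)
Function('s')(V, C) = 0
Function('o')(T) = Rational(1, 2)
Pow(Add(Function('s')(1, -3), Add(j, Function('o')(U))), 2) = Pow(Add(0, Add(21, Rational(1, 2))), 2) = Pow(Add(0, Rational(43, 2)), 2) = Pow(Rational(43, 2), 2) = Rational(1849, 4)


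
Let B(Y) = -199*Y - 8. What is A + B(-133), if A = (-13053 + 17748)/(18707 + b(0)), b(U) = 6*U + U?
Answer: 494973208/18707 ≈ 26459.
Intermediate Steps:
b(U) = 7*U
B(Y) = -8 - 199*Y
A = 4695/18707 (A = (-13053 + 17748)/(18707 + 7*0) = 4695/(18707 + 0) = 4695/18707 ≈ 0.25098)
A + B(-133) = 4695/18707 + (-8 - 199*(-133)) = 4695/18707 + (-8 + 26467) = 4695/18707 + 26459 = 494973208/18707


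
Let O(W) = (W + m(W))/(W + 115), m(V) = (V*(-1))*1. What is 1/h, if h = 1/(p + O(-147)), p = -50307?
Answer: -50307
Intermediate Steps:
m(V) = -V (m(V) = -V*1 = -V)
O(W) = 0 (O(W) = (W - W)/(W + 115) = 0/(115 + W) = 0)
h = -1/50307 (h = 1/(-50307 + 0) = 1/(-50307) = -1/50307 ≈ -1.9878e-5)
1/h = 1/(-1/50307) = -50307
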